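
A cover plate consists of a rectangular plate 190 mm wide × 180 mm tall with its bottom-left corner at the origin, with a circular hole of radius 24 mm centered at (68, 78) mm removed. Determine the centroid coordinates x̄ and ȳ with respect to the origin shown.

plate: A = 190 × 180 = 34200.00, centroid at (95.00, 90.00).
hole: A = −π·24² = -1809.56, centroid at (68.00, 78.00).
ΣA = 32390.44 mm², ΣAx̄ = 3125950.10 mm³, ΣAȳ = 2936854.53 mm³.
x̄ = 3125950.10/32390.44 = 96.51 mm; ȳ = 2936854.53/32390.44 = 90.67 mm.

x̄ = 96.51 mm, ȳ = 90.67 mm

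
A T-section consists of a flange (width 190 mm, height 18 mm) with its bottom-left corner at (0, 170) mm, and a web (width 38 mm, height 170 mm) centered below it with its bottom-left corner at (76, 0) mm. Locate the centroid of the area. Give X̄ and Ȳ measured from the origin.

X̄ = 95.00 mm, Ȳ = 117.54 mm

web: A = 38 × 170 = 6460.00, centroid at (95.00, 85.00).
flange: A = 190 × 18 = 3420.00, centroid at (95.00, 179.00).
ΣA = 9880.00 mm², ΣAX̄ = 938600.00 mm³, ΣAȲ = 1161280.00 mm³.
X̄ = 938600.00/9880.00 = 95.00 mm; Ȳ = 1161280.00/9880.00 = 117.54 mm.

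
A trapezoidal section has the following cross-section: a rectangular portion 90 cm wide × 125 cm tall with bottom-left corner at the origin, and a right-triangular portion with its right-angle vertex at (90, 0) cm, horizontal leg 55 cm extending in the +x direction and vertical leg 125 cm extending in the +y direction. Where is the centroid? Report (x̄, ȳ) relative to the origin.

x̄ = 59.82 cm, ȳ = 57.62 cm

rectangular portion: A = 90 × 125 = 11250.00, centroid at (45.00, 62.50).
triangular portion: A = ½·55·125 = 3437.50, centroid at (108.33, 41.67).
ΣA = 14687.50 cm², ΣAx̄ = 878645.83 cm³, ΣAȳ = 846354.17 cm³.
x̄ = 878645.83/14687.50 = 59.82 cm; ȳ = 846354.17/14687.50 = 57.62 cm.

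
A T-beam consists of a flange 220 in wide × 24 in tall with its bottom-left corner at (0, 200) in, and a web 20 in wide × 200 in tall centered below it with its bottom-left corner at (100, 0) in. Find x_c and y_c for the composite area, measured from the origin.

x_c = 110.00 in, y_c = 163.72 in

web: A = 20 × 200 = 4000.00, centroid at (110.00, 100.00).
flange: A = 220 × 24 = 5280.00, centroid at (110.00, 212.00).
ΣA = 9280.00 in², ΣAx_c = 1020800.00 in³, ΣAy_c = 1519360.00 in³.
x_c = 1020800.00/9280.00 = 110.00 in; y_c = 1519360.00/9280.00 = 163.72 in.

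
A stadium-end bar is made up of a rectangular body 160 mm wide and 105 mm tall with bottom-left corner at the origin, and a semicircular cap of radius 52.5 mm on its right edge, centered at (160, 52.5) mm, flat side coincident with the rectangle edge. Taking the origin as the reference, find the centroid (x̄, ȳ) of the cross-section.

x̄ = 100.96 mm, ȳ = 52.50 mm

rectangular body: A = 160 × 105 = 16800.00, centroid at (80.00, 52.50).
semicircular end: A = ½π·52.5² = 4329.51, centroid at (182.28, 52.50).
ΣA = 21129.51 mm²
ΣAx̄ = (16800.00)(80.00) + (4329.51)(182.28) = 2133189.93 mm³
ΣAȳ = (16800.00)(52.50) + (4329.51)(52.50) = 1109299.14 mm³
x̄ = 2133189.93 / 21129.51 = 100.96 mm
ȳ = 1109299.14 / 21129.51 = 52.50 mm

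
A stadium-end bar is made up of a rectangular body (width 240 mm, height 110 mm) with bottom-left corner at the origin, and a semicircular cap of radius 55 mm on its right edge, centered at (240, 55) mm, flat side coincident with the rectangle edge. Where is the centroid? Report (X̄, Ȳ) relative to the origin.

X̄ = 141.86 mm, Ȳ = 55.00 mm

Part | A | x̄ᵢ | ȳᵢ | A·x̄ᵢ | A·ȳᵢ
rectangular body | 26400.00 | 120.00 | 55.00 | 3168000.00 | 1452000.00
semicircular end | 4751.66 | 263.34 | 55.00 | 1251314.80 | 261341.24
Σ | 31151.66 |  |  | 4419314.80 | 1713341.24
X̄ = 4419314.80 / 31151.66 = 141.86 mm
Ȳ = 1713341.24 / 31151.66 = 55.00 mm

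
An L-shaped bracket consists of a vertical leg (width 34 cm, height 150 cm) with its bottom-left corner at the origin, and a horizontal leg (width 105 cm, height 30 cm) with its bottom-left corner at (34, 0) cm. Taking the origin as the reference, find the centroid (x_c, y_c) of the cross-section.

x_c = 43.54 cm, y_c = 52.09 cm

Part | A | x̄ᵢ | ȳᵢ | A·x̄ᵢ | A·ȳᵢ
vertical leg | 5100.00 | 17.00 | 75.00 | 86700.00 | 382500.00
horizontal leg | 3150.00 | 86.50 | 15.00 | 272475.00 | 47250.00
Σ | 8250.00 |  |  | 359175.00 | 429750.00
x_c = 359175.00 / 8250.00 = 43.54 cm
y_c = 429750.00 / 8250.00 = 52.09 cm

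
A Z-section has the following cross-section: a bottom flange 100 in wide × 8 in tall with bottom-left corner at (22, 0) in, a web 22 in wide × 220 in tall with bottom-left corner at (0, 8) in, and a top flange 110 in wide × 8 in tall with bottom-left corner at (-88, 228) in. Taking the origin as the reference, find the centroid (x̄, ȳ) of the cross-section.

x̄ = 12.55 in, ȳ = 119.40 in

bottom flange: A = 100 × 8 = 800.00, centroid at (72.00, 4.00).
web: A = 22 × 220 = 4840.00, centroid at (11.00, 118.00).
top flange: A = 110 × 8 = 880.00, centroid at (-33.00, 232.00).
ΣA = 6520.00 in²
ΣAx̄ = (800.00)(72.00) + (4840.00)(11.00) + (880.00)(-33.00) = 81800.00 in³
ΣAȳ = (800.00)(4.00) + (4840.00)(118.00) + (880.00)(232.00) = 778480.00 in³
x̄ = 81800.00 / 6520.00 = 12.55 in
ȳ = 778480.00 / 6520.00 = 119.40 in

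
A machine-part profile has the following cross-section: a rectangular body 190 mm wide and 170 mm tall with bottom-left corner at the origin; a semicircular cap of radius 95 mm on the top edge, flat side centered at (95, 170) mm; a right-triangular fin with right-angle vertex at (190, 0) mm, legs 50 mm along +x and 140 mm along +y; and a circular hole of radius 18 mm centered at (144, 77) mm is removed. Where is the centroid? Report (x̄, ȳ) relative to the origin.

x̄ = 101.96 mm, ȳ = 118.71 mm

Part | A | x̄ᵢ | ȳᵢ | A·x̄ᵢ | A·ȳᵢ
rectangular body | 32300.00 | 95.00 | 85.00 | 3068500.00 | 2745500.00
semicircular top | 14176.44 | 95.00 | 210.32 | 1346761.50 | 2981577.60
triangular fin | 3500.00 | 206.67 | 46.67 | 723333.33 | 163333.33
hole | -1017.88 | 144.00 | 77.00 | -146574.15 | -78376.45
Σ | 48958.56 |  |  | 4992020.69 | 5812034.48
x̄ = 4992020.69 / 48958.56 = 101.96 mm
ȳ = 5812034.48 / 48958.56 = 118.71 mm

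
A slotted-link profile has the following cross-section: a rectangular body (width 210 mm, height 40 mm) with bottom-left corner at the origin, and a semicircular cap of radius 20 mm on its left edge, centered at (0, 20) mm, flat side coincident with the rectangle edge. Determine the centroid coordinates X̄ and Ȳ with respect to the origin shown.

X̄ = 97.10 mm, Ȳ = 20.00 mm

Part | A | x̄ᵢ | ȳᵢ | A·x̄ᵢ | A·ȳᵢ
rectangular body | 8400.00 | 105.00 | 20.00 | 882000.00 | 168000.00
semicircular end | 628.32 | -8.49 | 20.00 | -5333.33 | 12566.37
Σ | 9028.32 |  |  | 876666.67 | 180566.37
X̄ = 876666.67 / 9028.32 = 97.10 mm
Ȳ = 180566.37 / 9028.32 = 20.00 mm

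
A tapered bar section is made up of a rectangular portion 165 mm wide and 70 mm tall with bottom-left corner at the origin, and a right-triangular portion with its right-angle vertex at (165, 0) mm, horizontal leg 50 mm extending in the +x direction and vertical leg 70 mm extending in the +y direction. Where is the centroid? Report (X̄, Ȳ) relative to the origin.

rectangular portion: A = 165 × 70 = 11550.00, centroid at (82.50, 35.00).
triangular portion: A = ½·50·70 = 1750.00, centroid at (181.67, 23.33).
ΣA = 13300.00 mm², ΣAX̄ = 1270791.67 mm³, ΣAȲ = 445083.33 mm³.
X̄ = 1270791.67/13300.00 = 95.55 mm; Ȳ = 445083.33/13300.00 = 33.46 mm.

X̄ = 95.55 mm, Ȳ = 33.46 mm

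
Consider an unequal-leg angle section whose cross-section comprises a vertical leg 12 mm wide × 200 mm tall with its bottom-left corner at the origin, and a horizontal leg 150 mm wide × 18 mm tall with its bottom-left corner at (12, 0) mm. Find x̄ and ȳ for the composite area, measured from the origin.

x̄ = 48.88 mm, ȳ = 51.82 mm

vertical leg: A = 12 × 200 = 2400.00, centroid at (6.00, 100.00).
horizontal leg: A = 150 × 18 = 2700.00, centroid at (87.00, 9.00).
ΣA = 5100.00 mm²
ΣAx̄ = (2400.00)(6.00) + (2700.00)(87.00) = 249300.00 mm³
ΣAȳ = (2400.00)(100.00) + (2700.00)(9.00) = 264300.00 mm³
x̄ = 249300.00 / 5100.00 = 48.88 mm
ȳ = 264300.00 / 5100.00 = 51.82 mm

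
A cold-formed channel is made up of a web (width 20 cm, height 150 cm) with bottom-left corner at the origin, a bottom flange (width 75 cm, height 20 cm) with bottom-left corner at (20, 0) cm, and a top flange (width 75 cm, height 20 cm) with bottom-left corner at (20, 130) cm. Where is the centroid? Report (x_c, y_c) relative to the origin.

Part | A | x̄ᵢ | ȳᵢ | A·x̄ᵢ | A·ȳᵢ
web | 3000.00 | 10.00 | 75.00 | 30000.00 | 225000.00
bottom flange | 1500.00 | 57.50 | 10.00 | 86250.00 | 15000.00
top flange | 1500.00 | 57.50 | 140.00 | 86250.00 | 210000.00
Σ | 6000.00 |  |  | 202500.00 | 450000.00
x_c = 202500.00 / 6000.00 = 33.75 cm
y_c = 450000.00 / 6000.00 = 75.00 cm

x_c = 33.75 cm, y_c = 75.00 cm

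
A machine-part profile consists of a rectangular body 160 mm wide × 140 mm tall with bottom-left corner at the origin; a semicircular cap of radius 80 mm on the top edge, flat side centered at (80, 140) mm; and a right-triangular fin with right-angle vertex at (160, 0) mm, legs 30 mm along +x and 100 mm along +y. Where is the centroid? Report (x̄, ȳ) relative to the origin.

x̄ = 83.98 mm, ȳ = 99.16 mm

rectangular body: A = 160 × 140 = 22400.00, centroid at (80.00, 70.00).
semicircular top: A = ½π·80² = 10053.10, centroid at (80.00, 173.95).
triangular fin: A = ½·30·100 = 1500.00, centroid at (170.00, 33.33).
ΣA = 33953.10 mm², ΣAx̄ = 2851247.72 mm³, ΣAȳ = 3366766.84 mm³.
x̄ = 2851247.72/33953.10 = 83.98 mm; ȳ = 3366766.84/33953.10 = 99.16 mm.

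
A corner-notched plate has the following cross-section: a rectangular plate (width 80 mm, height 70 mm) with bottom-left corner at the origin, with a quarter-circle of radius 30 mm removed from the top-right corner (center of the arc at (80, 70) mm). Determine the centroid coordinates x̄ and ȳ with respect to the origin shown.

x̄ = 36.06 mm, ȳ = 31.78 mm

plate: A = 80 × 70 = 5600.00, centroid at (40.00, 35.00).
removed quarter-circle: A = −¼π·30² = -706.86, centroid at (67.27, 57.27).
ΣA = 4893.14 mm², ΣAx̄ = 176451.33 mm³, ΣAȳ = 155519.92 mm³.
x̄ = 176451.33/4893.14 = 36.06 mm; ȳ = 155519.92/4893.14 = 31.78 mm.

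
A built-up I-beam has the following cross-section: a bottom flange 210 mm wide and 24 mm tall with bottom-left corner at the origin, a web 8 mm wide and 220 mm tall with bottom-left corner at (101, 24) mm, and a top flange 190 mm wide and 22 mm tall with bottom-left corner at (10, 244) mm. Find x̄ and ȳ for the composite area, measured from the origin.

bottom flange: A = 210 × 24 = 5040.00, centroid at (105.00, 12.00).
web: A = 8 × 220 = 1760.00, centroid at (105.00, 134.00).
top flange: A = 190 × 22 = 4180.00, centroid at (105.00, 255.00).
ΣA = 10980.00 mm², ΣAx̄ = 1152900.00 mm³, ΣAȳ = 1362220.00 mm³.
x̄ = 1152900.00/10980.00 = 105.00 mm; ȳ = 1362220.00/10980.00 = 124.06 mm.

x̄ = 105.00 mm, ȳ = 124.06 mm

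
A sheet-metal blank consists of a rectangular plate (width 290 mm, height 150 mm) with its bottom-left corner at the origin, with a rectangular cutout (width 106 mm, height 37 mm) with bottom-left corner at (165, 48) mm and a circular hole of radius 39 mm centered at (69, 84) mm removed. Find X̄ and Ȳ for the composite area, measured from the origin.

X̄ = 147.21 mm, Ȳ = 74.72 mm

Part | A | x̄ᵢ | ȳᵢ | A·x̄ᵢ | A·ȳᵢ
plate | 43500.00 | 145.00 | 75.00 | 6307500.00 | 3262500.00
hole 1 | -3922.00 | 218.00 | 66.50 | -854996.00 | -260813.00
hole 2 | -4778.36 | 69.00 | 84.00 | -329707.01 | -401382.44
Σ | 34799.64 |  |  | 5122796.99 | 2600304.56
X̄ = 5122796.99 / 34799.64 = 147.21 mm
Ȳ = 2600304.56 / 34799.64 = 74.72 mm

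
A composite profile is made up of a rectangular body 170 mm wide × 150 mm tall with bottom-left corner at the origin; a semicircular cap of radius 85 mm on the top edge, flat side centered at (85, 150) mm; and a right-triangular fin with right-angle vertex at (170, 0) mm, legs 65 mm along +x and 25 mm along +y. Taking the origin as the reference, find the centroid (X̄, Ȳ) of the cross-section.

rectangular body: A = 170 × 150 = 25500.00, centroid at (85.00, 75.00).
semicircular top: A = ½π·85² = 11349.00, centroid at (85.00, 186.08).
triangular fin: A = ½·65·25 = 812.50, centroid at (191.67, 8.33).
ΣA = 37661.50 mm²
ΣAX̄ = (25500.00)(85.00) + (11349.00)(85.00) + (812.50)(191.67) = 3287894.46 mm³
ΣAȲ = (25500.00)(75.00) + (11349.00)(186.08) + (812.50)(8.33) = 4031038.02 mm³
X̄ = 3287894.46 / 37661.50 = 87.30 mm
Ȳ = 4031038.02 / 37661.50 = 107.03 mm

X̄ = 87.30 mm, Ȳ = 107.03 mm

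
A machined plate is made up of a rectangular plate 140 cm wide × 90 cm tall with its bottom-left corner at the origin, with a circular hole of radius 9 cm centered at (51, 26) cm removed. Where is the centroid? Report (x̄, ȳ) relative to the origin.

x̄ = 70.39 cm, ȳ = 45.39 cm

plate: A = 140 × 90 = 12600.00, centroid at (70.00, 45.00).
hole: A = −π·9² = -254.47, centroid at (51.00, 26.00).
ΣA = 12345.53 cm², ΣAx̄ = 869022.08 cm³, ΣAȳ = 560383.81 cm³.
x̄ = 869022.08/12345.53 = 70.39 cm; ȳ = 560383.81/12345.53 = 45.39 cm.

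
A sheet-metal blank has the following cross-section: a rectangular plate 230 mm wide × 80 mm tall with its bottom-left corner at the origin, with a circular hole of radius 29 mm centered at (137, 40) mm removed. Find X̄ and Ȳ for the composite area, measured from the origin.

X̄ = 111.31 mm, Ȳ = 40.00 mm

plate: A = 230 × 80 = 18400.00, centroid at (115.00, 40.00).
hole: A = −π·29² = -2642.08, centroid at (137.00, 40.00).
ΣA = 15757.92 mm², ΣAX̄ = 1754035.12 mm³, ΣAȲ = 630316.82 mm³.
X̄ = 1754035.12/15757.92 = 111.31 mm; Ȳ = 630316.82/15757.92 = 40.00 mm.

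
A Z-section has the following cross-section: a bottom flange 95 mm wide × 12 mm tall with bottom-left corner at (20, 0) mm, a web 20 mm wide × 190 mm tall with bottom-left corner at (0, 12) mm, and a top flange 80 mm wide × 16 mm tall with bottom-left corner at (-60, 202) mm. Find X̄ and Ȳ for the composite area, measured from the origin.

bottom flange: A = 95 × 12 = 1140.00, centroid at (67.50, 6.00).
web: A = 20 × 190 = 3800.00, centroid at (10.00, 107.00).
top flange: A = 80 × 16 = 1280.00, centroid at (-20.00, 210.00).
ΣA = 6220.00 mm²
ΣAX̄ = (1140.00)(67.50) + (3800.00)(10.00) + (1280.00)(-20.00) = 89350.00 mm³
ΣAȲ = (1140.00)(6.00) + (3800.00)(107.00) + (1280.00)(210.00) = 682240.00 mm³
X̄ = 89350.00 / 6220.00 = 14.36 mm
Ȳ = 682240.00 / 6220.00 = 109.68 mm

X̄ = 14.36 mm, Ȳ = 109.68 mm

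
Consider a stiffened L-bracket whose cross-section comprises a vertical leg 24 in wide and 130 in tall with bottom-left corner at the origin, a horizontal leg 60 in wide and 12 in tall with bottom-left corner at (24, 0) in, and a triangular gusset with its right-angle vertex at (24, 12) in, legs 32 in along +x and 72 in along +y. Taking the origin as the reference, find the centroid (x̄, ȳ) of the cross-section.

x̄ = 23.29 in, ȳ = 49.80 in

vertical leg: A = 24 × 130 = 3120.00, centroid at (12.00, 65.00).
horizontal leg: A = 60 × 12 = 720.00, centroid at (54.00, 6.00).
gusset: A = ½·32·72 = 1152.00, centroid at (34.67, 36.00).
ΣA = 4992.00 in², ΣAx̄ = 116256.00 in³, ΣAȳ = 248592.00 in³.
x̄ = 116256.00/4992.00 = 23.29 in; ȳ = 248592.00/4992.00 = 49.80 in.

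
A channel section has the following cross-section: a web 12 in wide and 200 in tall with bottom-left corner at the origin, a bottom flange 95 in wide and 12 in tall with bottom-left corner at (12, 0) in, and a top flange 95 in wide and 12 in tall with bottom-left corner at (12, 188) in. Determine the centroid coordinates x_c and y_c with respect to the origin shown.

web: A = 12 × 200 = 2400.00, centroid at (6.00, 100.00).
bottom flange: A = 95 × 12 = 1140.00, centroid at (59.50, 6.00).
top flange: A = 95 × 12 = 1140.00, centroid at (59.50, 194.00).
ΣA = 4680.00 in²
ΣAx_c = (2400.00)(6.00) + (1140.00)(59.50) + (1140.00)(59.50) = 150060.00 in³
ΣAy_c = (2400.00)(100.00) + (1140.00)(6.00) + (1140.00)(194.00) = 468000.00 in³
x_c = 150060.00 / 4680.00 = 32.06 in
y_c = 468000.00 / 4680.00 = 100.00 in

x_c = 32.06 in, y_c = 100.00 in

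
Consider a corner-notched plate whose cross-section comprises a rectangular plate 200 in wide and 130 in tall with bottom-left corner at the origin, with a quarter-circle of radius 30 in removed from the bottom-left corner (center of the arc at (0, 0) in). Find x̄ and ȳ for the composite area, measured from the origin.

x̄ = 102.44 in, ȳ = 66.46 in

plate: A = 200 × 130 = 26000.00, centroid at (100.00, 65.00).
removed quarter-circle: A = −¼π·30² = -706.86, centroid at (12.73, 12.73).
ΣA = 25293.14 in², ΣAx̄ = 2591000.00 in³, ΣAȳ = 1681000.00 in³.
x̄ = 2591000.00/25293.14 = 102.44 in; ȳ = 1681000.00/25293.14 = 66.46 in.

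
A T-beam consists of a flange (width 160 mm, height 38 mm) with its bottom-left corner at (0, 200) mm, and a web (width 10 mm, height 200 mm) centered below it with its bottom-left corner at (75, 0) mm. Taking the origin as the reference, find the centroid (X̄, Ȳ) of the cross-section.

web: A = 10 × 200 = 2000.00, centroid at (80.00, 100.00).
flange: A = 160 × 38 = 6080.00, centroid at (80.00, 219.00).
ΣA = 8080.00 mm²
ΣAX̄ = (2000.00)(80.00) + (6080.00)(80.00) = 646400.00 mm³
ΣAȲ = (2000.00)(100.00) + (6080.00)(219.00) = 1531520.00 mm³
X̄ = 646400.00 / 8080.00 = 80.00 mm
Ȳ = 1531520.00 / 8080.00 = 189.54 mm

X̄ = 80.00 mm, Ȳ = 189.54 mm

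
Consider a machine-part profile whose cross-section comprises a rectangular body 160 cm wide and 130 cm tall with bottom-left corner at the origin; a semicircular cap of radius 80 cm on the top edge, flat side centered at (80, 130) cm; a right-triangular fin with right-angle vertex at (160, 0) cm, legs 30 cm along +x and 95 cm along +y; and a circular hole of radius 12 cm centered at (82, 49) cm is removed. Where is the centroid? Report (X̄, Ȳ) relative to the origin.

rectangular body: A = 160 × 130 = 20800.00, centroid at (80.00, 65.00).
semicircular top: A = ½π·80² = 10053.10, centroid at (80.00, 163.95).
triangular fin: A = ½·30·95 = 1425.00, centroid at (170.00, 31.67).
hole: A = −π·12² = -452.39, centroid at (82.00, 49.00).
ΣA = 31825.71 cm²
ΣAX̄ = (20800.00)(80.00) + (10053.10)(80.00) + (1425.00)(170.00) + (-452.39)(82.00) = 2673401.79 cm³
ΣAȲ = (20800.00)(65.00) + (10053.10)(163.95) + (1425.00)(31.67) + (-452.39)(49.00) = 3023193.80 cm³
X̄ = 2673401.79 / 31825.71 = 84.00 cm
Ȳ = 3023193.80 / 31825.71 = 94.99 cm

X̄ = 84.00 cm, Ȳ = 94.99 cm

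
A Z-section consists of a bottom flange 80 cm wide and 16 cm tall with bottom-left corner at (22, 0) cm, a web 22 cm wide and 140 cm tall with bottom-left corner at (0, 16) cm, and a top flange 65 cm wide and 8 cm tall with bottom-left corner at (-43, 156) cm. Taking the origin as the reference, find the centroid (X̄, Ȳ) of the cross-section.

bottom flange: A = 80 × 16 = 1280.00, centroid at (62.00, 8.00).
web: A = 22 × 140 = 3080.00, centroid at (11.00, 86.00).
top flange: A = 65 × 8 = 520.00, centroid at (-10.50, 160.00).
ΣA = 4880.00 cm², ΣAX̄ = 107780.00 cm³, ΣAȲ = 358320.00 cm³.
X̄ = 107780.00/4880.00 = 22.09 cm; Ȳ = 358320.00/4880.00 = 73.43 cm.

X̄ = 22.09 cm, Ȳ = 73.43 cm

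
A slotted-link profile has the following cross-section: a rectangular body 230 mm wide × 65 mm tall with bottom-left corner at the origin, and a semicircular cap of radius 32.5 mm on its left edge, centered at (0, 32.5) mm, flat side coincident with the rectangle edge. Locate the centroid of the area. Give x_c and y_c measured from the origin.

rectangular body: A = 230 × 65 = 14950.00, centroid at (115.00, 32.50).
semicircular end: A = ½π·32.5² = 1659.15, centroid at (-13.79, 32.50).
ΣA = 16609.15 mm²
ΣAx_c = (14950.00)(115.00) + (1659.15)(-13.79) = 1696364.58 mm³
ΣAy_c = (14950.00)(32.50) + (1659.15)(32.50) = 539797.49 mm³
x_c = 1696364.58 / 16609.15 = 102.13 mm
y_c = 539797.49 / 16609.15 = 32.50 mm

x_c = 102.13 mm, y_c = 32.50 mm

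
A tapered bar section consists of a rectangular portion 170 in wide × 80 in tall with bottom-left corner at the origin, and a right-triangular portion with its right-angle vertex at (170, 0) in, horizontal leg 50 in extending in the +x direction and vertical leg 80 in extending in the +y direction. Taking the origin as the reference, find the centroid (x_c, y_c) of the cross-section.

x_c = 98.03 in, y_c = 38.29 in

rectangular portion: A = 170 × 80 = 13600.00, centroid at (85.00, 40.00).
triangular portion: A = ½·50·80 = 2000.00, centroid at (186.67, 26.67).
ΣA = 15600.00 in², ΣAx_c = 1529333.33 in³, ΣAy_c = 597333.33 in³.
x_c = 1529333.33/15600.00 = 98.03 in; y_c = 597333.33/15600.00 = 38.29 in.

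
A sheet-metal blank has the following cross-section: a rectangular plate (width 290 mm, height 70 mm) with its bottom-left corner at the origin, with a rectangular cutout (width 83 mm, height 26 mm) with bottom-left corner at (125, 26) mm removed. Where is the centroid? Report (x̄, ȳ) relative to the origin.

plate: A = 290 × 70 = 20300.00, centroid at (145.00, 35.00).
hole: A = −(83 × 26) = -2158.00, centroid at (166.50, 39.00).
ΣA = 18142.00 mm², ΣAx̄ = 2584193.00 mm³, ΣAȳ = 626338.00 mm³.
x̄ = 2584193.00/18142.00 = 142.44 mm; ȳ = 626338.00/18142.00 = 34.52 mm.

x̄ = 142.44 mm, ȳ = 34.52 mm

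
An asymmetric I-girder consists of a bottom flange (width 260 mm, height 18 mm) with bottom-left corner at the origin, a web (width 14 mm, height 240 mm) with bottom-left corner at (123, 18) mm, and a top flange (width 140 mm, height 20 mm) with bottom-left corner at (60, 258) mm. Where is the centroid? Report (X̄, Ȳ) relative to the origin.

bottom flange: A = 260 × 18 = 4680.00, centroid at (130.00, 9.00).
web: A = 14 × 240 = 3360.00, centroid at (130.00, 138.00).
top flange: A = 140 × 20 = 2800.00, centroid at (130.00, 268.00).
ΣA = 10840.00 mm², ΣAX̄ = 1409200.00 mm³, ΣAȲ = 1256200.00 mm³.
X̄ = 1409200.00/10840.00 = 130.00 mm; Ȳ = 1256200.00/10840.00 = 115.89 mm.

X̄ = 130.00 mm, Ȳ = 115.89 mm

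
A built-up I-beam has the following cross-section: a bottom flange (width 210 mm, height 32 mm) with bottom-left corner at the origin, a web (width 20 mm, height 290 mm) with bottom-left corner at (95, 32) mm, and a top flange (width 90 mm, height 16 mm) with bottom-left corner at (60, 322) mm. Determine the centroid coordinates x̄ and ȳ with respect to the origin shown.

bottom flange: A = 210 × 32 = 6720.00, centroid at (105.00, 16.00).
web: A = 20 × 290 = 5800.00, centroid at (105.00, 177.00).
top flange: A = 90 × 16 = 1440.00, centroid at (105.00, 330.00).
ΣA = 13960.00 mm²
ΣAx̄ = (6720.00)(105.00) + (5800.00)(105.00) + (1440.00)(105.00) = 1465800.00 mm³
ΣAȳ = (6720.00)(16.00) + (5800.00)(177.00) + (1440.00)(330.00) = 1609320.00 mm³
x̄ = 1465800.00 / 13960.00 = 105.00 mm
ȳ = 1609320.00 / 13960.00 = 115.28 mm

x̄ = 105.00 mm, ȳ = 115.28 mm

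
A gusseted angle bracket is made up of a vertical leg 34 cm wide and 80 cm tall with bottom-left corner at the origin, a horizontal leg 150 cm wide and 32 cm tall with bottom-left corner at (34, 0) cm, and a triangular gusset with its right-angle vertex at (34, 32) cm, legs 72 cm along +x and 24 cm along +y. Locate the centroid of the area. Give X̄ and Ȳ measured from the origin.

Part | A | x̄ᵢ | ȳᵢ | A·x̄ᵢ | A·ȳᵢ
vertical leg | 2720.00 | 17.00 | 40.00 | 46240.00 | 108800.00
horizontal leg | 4800.00 | 109.00 | 16.00 | 523200.00 | 76800.00
gusset | 864.00 | 58.00 | 40.00 | 50112.00 | 34560.00
Σ | 8384.00 |  |  | 619552.00 | 220160.00
X̄ = 619552.00 / 8384.00 = 73.90 cm
Ȳ = 220160.00 / 8384.00 = 26.26 cm

X̄ = 73.90 cm, Ȳ = 26.26 cm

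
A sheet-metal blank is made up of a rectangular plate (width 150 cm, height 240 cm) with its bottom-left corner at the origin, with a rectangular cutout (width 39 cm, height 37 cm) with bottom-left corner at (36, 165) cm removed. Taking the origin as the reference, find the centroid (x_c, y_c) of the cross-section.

x_c = 75.81 cm, y_c = 117.35 cm

Part | A | x̄ᵢ | ȳᵢ | A·x̄ᵢ | A·ȳᵢ
plate | 36000.00 | 75.00 | 120.00 | 2700000.00 | 4320000.00
hole | -1443.00 | 55.50 | 183.50 | -80086.50 | -264790.50
Σ | 34557.00 |  |  | 2619913.50 | 4055209.50
x_c = 2619913.50 / 34557.00 = 75.81 cm
y_c = 4055209.50 / 34557.00 = 117.35 cm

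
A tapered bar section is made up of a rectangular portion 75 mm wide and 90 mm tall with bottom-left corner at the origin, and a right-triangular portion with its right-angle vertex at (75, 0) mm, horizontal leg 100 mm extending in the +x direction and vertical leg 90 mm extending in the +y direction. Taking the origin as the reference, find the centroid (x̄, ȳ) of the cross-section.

rectangular portion: A = 75 × 90 = 6750.00, centroid at (37.50, 45.00).
triangular portion: A = ½·100·90 = 4500.00, centroid at (108.33, 30.00).
ΣA = 11250.00 mm²
ΣAx̄ = (6750.00)(37.50) + (4500.00)(108.33) = 740625.00 mm³
ΣAȳ = (6750.00)(45.00) + (4500.00)(30.00) = 438750.00 mm³
x̄ = 740625.00 / 11250.00 = 65.83 mm
ȳ = 438750.00 / 11250.00 = 39.00 mm

x̄ = 65.83 mm, ȳ = 39.00 mm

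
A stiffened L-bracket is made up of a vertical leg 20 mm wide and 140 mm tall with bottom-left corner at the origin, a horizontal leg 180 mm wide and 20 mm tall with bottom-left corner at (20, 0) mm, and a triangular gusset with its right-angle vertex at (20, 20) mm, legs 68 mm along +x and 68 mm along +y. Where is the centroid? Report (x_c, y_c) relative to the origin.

vertical leg: A = 20 × 140 = 2800.00, centroid at (10.00, 70.00).
horizontal leg: A = 180 × 20 = 3600.00, centroid at (110.00, 10.00).
gusset: A = ½·68·68 = 2312.00, centroid at (42.67, 42.67).
ΣA = 8712.00 mm², ΣAx_c = 522645.33 mm³, ΣAy_c = 330645.33 mm³.
x_c = 522645.33/8712.00 = 59.99 mm; y_c = 330645.33/8712.00 = 37.95 mm.

x_c = 59.99 mm, y_c = 37.95 mm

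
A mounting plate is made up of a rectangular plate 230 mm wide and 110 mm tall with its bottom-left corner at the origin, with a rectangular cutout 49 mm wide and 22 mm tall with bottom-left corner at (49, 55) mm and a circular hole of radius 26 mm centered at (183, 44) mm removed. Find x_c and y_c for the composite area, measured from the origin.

plate: A = 230 × 110 = 25300.00, centroid at (115.00, 55.00).
hole 1: A = −(49 × 22) = -1078.00, centroid at (73.50, 66.00).
hole 2: A = −π·26² = -2123.72, centroid at (183.00, 44.00).
ΣA = 22098.28 mm², ΣAx_c = 2441626.86 mm³, ΣAy_c = 1226908.47 mm³.
x_c = 2441626.86/22098.28 = 110.49 mm; y_c = 1226908.47/22098.28 = 55.52 mm.

x_c = 110.49 mm, y_c = 55.52 mm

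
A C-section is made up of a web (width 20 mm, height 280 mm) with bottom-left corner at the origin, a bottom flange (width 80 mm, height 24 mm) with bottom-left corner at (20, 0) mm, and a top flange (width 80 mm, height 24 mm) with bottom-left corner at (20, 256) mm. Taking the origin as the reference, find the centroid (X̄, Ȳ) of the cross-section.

web: A = 20 × 280 = 5600.00, centroid at (10.00, 140.00).
bottom flange: A = 80 × 24 = 1920.00, centroid at (60.00, 12.00).
top flange: A = 80 × 24 = 1920.00, centroid at (60.00, 268.00).
ΣA = 9440.00 mm², ΣAX̄ = 286400.00 mm³, ΣAȲ = 1321600.00 mm³.
X̄ = 286400.00/9440.00 = 30.34 mm; Ȳ = 1321600.00/9440.00 = 140.00 mm.

X̄ = 30.34 mm, Ȳ = 140.00 mm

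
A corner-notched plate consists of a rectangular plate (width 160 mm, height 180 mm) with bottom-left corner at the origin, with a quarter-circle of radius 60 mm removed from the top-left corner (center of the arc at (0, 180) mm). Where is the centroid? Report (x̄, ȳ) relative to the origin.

x̄ = 85.94 mm, ȳ = 82.97 mm

plate: A = 160 × 180 = 28800.00, centroid at (80.00, 90.00).
removed quarter-circle: A = −¼π·60² = -2827.43, centroid at (25.46, 154.54).
ΣA = 25972.57 mm²
ΣAx̄ = (28800.00)(80.00) + (-2827.43)(25.46) = 2232000.00 mm³
ΣAȳ = (28800.00)(90.00) + (-2827.43)(154.54) = 2155061.99 mm³
x̄ = 2232000.00 / 25972.57 = 85.94 mm
ȳ = 2155061.99 / 25972.57 = 82.97 mm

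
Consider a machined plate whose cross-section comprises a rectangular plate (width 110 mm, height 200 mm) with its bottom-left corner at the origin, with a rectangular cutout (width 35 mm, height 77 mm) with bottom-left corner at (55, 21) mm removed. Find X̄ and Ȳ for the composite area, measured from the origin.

Part | A | x̄ᵢ | ȳᵢ | A·x̄ᵢ | A·ȳᵢ
plate | 22000.00 | 55.00 | 100.00 | 1210000.00 | 2200000.00
hole | -2695.00 | 72.50 | 59.50 | -195387.50 | -160352.50
Σ | 19305.00 |  |  | 1014612.50 | 2039647.50
X̄ = 1014612.50 / 19305.00 = 52.56 mm
Ȳ = 2039647.50 / 19305.00 = 105.65 mm

X̄ = 52.56 mm, Ȳ = 105.65 mm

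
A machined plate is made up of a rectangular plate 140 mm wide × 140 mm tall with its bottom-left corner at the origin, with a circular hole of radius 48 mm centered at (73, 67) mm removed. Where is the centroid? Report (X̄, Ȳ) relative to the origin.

X̄ = 68.24 mm, Ȳ = 71.76 mm

Part | A | x̄ᵢ | ȳᵢ | A·x̄ᵢ | A·ȳᵢ
plate | 19600.00 | 70.00 | 70.00 | 1372000.00 | 1372000.00
hole | -7238.23 | 73.00 | 67.00 | -528390.75 | -484961.37
Σ | 12361.77 |  |  | 843609.25 | 887038.63
X̄ = 843609.25 / 12361.77 = 68.24 mm
Ȳ = 887038.63 / 12361.77 = 71.76 mm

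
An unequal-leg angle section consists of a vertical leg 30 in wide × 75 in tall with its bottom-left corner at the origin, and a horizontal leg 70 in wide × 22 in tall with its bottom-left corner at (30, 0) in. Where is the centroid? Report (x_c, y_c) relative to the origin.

vertical leg: A = 30 × 75 = 2250.00, centroid at (15.00, 37.50).
horizontal leg: A = 70 × 22 = 1540.00, centroid at (65.00, 11.00).
ΣA = 3790.00 in², ΣAx_c = 133850.00 in³, ΣAy_c = 101315.00 in³.
x_c = 133850.00/3790.00 = 35.32 in; y_c = 101315.00/3790.00 = 26.73 in.

x_c = 35.32 in, y_c = 26.73 in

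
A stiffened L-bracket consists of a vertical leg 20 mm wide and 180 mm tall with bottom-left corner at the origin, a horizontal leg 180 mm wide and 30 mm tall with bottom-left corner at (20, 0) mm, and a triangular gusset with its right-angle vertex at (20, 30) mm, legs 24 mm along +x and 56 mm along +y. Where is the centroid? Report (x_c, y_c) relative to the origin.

Part | A | x̄ᵢ | ȳᵢ | A·x̄ᵢ | A·ȳᵢ
vertical leg | 3600.00 | 10.00 | 90.00 | 36000.00 | 324000.00
horizontal leg | 5400.00 | 110.00 | 15.00 | 594000.00 | 81000.00
gusset | 672.00 | 28.00 | 48.67 | 18816.00 | 32704.00
Σ | 9672.00 |  |  | 648816.00 | 437704.00
x_c = 648816.00 / 9672.00 = 67.08 mm
y_c = 437704.00 / 9672.00 = 45.25 mm

x_c = 67.08 mm, y_c = 45.25 mm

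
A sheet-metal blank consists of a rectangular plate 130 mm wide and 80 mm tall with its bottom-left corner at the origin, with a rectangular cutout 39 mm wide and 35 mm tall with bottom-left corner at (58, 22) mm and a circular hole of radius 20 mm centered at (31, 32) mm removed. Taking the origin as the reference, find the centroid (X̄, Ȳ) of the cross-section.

X̄ = 68.30 mm, Ȳ = 41.38 mm

plate: A = 130 × 80 = 10400.00, centroid at (65.00, 40.00).
hole 1: A = −(39 × 35) = -1365.00, centroid at (77.50, 39.50).
hole 2: A = −π·20² = -1256.64, centroid at (31.00, 32.00).
ΣA = 7778.36 mm²
ΣAX̄ = (10400.00)(65.00) + (-1365.00)(77.50) + (-1256.64)(31.00) = 531256.75 mm³
ΣAȲ = (10400.00)(40.00) + (-1365.00)(39.50) + (-1256.64)(32.00) = 321870.11 mm³
X̄ = 531256.75 / 7778.36 = 68.30 mm
Ȳ = 321870.11 / 7778.36 = 41.38 mm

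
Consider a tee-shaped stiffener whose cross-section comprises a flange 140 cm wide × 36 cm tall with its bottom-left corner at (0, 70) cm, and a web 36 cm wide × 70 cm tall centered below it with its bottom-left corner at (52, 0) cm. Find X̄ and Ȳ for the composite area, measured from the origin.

X̄ = 70.00 cm, Ȳ = 70.33 cm

web: A = 36 × 70 = 2520.00, centroid at (70.00, 35.00).
flange: A = 140 × 36 = 5040.00, centroid at (70.00, 88.00).
ΣA = 7560.00 cm²
ΣAX̄ = (2520.00)(70.00) + (5040.00)(70.00) = 529200.00 cm³
ΣAȲ = (2520.00)(35.00) + (5040.00)(88.00) = 531720.00 cm³
X̄ = 529200.00 / 7560.00 = 70.00 cm
Ȳ = 531720.00 / 7560.00 = 70.33 cm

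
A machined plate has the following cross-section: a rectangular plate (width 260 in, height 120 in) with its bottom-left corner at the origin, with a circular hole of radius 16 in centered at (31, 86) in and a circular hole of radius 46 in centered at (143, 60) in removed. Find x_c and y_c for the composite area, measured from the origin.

x_c = 129.71 in, y_c = 59.12 in

plate: A = 260 × 120 = 31200.00, centroid at (130.00, 60.00).
hole 1: A = −π·16² = -804.25, centroid at (31.00, 86.00).
hole 2: A = −π·46² = -6647.61, centroid at (143.00, 60.00).
ΣA = 23748.14 in², ΣAx_c = 3080460.08 in³, ΣAy_c = 1403978.09 in³.
x_c = 3080460.08/23748.14 = 129.71 in; y_c = 1403978.09/23748.14 = 59.12 in.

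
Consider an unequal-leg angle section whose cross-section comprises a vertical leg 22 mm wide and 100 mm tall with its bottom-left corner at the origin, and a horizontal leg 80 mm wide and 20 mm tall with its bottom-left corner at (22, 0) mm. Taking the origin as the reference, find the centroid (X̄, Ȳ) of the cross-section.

X̄ = 32.47 mm, Ȳ = 33.16 mm

vertical leg: A = 22 × 100 = 2200.00, centroid at (11.00, 50.00).
horizontal leg: A = 80 × 20 = 1600.00, centroid at (62.00, 10.00).
ΣA = 3800.00 mm², ΣAX̄ = 123400.00 mm³, ΣAȲ = 126000.00 mm³.
X̄ = 123400.00/3800.00 = 32.47 mm; Ȳ = 126000.00/3800.00 = 33.16 mm.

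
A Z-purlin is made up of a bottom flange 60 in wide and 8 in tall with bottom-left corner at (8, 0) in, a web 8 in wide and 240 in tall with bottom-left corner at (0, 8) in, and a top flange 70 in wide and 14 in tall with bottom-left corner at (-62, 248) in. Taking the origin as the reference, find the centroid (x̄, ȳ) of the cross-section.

x̄ = -0.16 in, ȳ = 147.21 in

Part | A | x̄ᵢ | ȳᵢ | A·x̄ᵢ | A·ȳᵢ
bottom flange | 480.00 | 38.00 | 4.00 | 18240.00 | 1920.00
web | 1920.00 | 4.00 | 128.00 | 7680.00 | 245760.00
top flange | 980.00 | -27.00 | 255.00 | -26460.00 | 249900.00
Σ | 3380.00 |  |  | -540.00 | 497580.00
x̄ = -540.00 / 3380.00 = -0.16 in
ȳ = 497580.00 / 3380.00 = 147.21 in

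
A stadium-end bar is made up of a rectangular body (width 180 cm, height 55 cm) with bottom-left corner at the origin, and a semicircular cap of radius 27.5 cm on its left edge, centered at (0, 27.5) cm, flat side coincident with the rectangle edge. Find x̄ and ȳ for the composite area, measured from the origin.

rectangular body: A = 180 × 55 = 9900.00, centroid at (90.00, 27.50).
semicircular end: A = ½π·27.5² = 1187.91, centroid at (-11.67, 27.50).
ΣA = 11087.91 cm²
ΣAx̄ = (9900.00)(90.00) + (1187.91)(-11.67) = 877135.42 cm³
ΣAȳ = (9900.00)(27.50) + (1187.91)(27.50) = 304917.65 cm³
x̄ = 877135.42 / 11087.91 = 79.11 cm
ȳ = 304917.65 / 11087.91 = 27.50 cm

x̄ = 79.11 cm, ȳ = 27.50 cm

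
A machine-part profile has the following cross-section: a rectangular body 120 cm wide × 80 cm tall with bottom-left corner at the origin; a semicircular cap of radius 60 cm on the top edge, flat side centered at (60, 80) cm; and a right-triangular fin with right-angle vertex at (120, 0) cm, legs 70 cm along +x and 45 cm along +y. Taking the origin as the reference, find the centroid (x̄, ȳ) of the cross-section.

Part | A | x̄ᵢ | ȳᵢ | A·x̄ᵢ | A·ȳᵢ
rectangular body | 9600.00 | 60.00 | 40.00 | 576000.00 | 384000.00
semicircular top | 5654.87 | 60.00 | 105.46 | 339292.01 | 596389.34
triangular fin | 1575.00 | 143.33 | 15.00 | 225750.00 | 23625.00
Σ | 16829.87 |  |  | 1141042.01 | 1004014.34
x̄ = 1141042.01 / 16829.87 = 67.80 cm
ȳ = 1004014.34 / 16829.87 = 59.66 cm

x̄ = 67.80 cm, ȳ = 59.66 cm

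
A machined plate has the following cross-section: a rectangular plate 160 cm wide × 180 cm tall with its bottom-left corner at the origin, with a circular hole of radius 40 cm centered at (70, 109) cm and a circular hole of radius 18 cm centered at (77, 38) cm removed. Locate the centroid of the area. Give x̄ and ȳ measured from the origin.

x̄ = 82.34 cm, ȳ = 88.13 cm

Part | A | x̄ᵢ | ȳᵢ | A·x̄ᵢ | A·ȳᵢ
plate | 28800.00 | 80.00 | 90.00 | 2304000.00 | 2592000.00
hole 1 | -5026.55 | 70.00 | 109.00 | -351858.38 | -547893.76
hole 2 | -1017.88 | 77.00 | 38.00 | -78376.45 | -38679.29
Σ | 22755.58 |  |  | 1873765.17 | 2005426.95
x̄ = 1873765.17 / 22755.58 = 82.34 cm
ȳ = 2005426.95 / 22755.58 = 88.13 cm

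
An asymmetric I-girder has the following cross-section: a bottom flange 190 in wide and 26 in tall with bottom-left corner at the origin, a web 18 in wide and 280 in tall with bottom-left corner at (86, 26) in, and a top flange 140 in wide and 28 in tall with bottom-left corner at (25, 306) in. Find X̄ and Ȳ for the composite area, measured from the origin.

bottom flange: A = 190 × 26 = 4940.00, centroid at (95.00, 13.00).
web: A = 18 × 280 = 5040.00, centroid at (95.00, 166.00).
top flange: A = 140 × 28 = 3920.00, centroid at (95.00, 320.00).
ΣA = 13900.00 in²
ΣAX̄ = (4940.00)(95.00) + (5040.00)(95.00) + (3920.00)(95.00) = 1320500.00 in³
ΣAȲ = (4940.00)(13.00) + (5040.00)(166.00) + (3920.00)(320.00) = 2155260.00 in³
X̄ = 1320500.00 / 13900.00 = 95.00 in
Ȳ = 2155260.00 / 13900.00 = 155.05 in

X̄ = 95.00 in, Ȳ = 155.05 in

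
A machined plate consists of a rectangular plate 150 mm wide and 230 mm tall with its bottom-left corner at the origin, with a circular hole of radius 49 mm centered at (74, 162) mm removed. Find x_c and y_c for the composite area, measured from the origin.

x_c = 75.28 mm, y_c = 101.85 mm

plate: A = 150 × 230 = 34500.00, centroid at (75.00, 115.00).
hole: A = −π·49² = -7542.96, centroid at (74.00, 162.00).
ΣA = 26957.04 mm²
ΣAx_c = (34500.00)(75.00) + (-7542.96)(74.00) = 2029320.67 mm³
ΣAy_c = (34500.00)(115.00) + (-7542.96)(162.00) = 2745539.84 mm³
x_c = 2029320.67 / 26957.04 = 75.28 mm
y_c = 2745539.84 / 26957.04 = 101.85 mm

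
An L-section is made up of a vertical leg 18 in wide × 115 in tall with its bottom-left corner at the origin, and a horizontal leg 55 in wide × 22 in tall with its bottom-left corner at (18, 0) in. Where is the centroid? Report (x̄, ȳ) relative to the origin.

vertical leg: A = 18 × 115 = 2070.00, centroid at (9.00, 57.50).
horizontal leg: A = 55 × 22 = 1210.00, centroid at (45.50, 11.00).
ΣA = 3280.00 in²
ΣAx̄ = (2070.00)(9.00) + (1210.00)(45.50) = 73685.00 in³
ΣAȳ = (2070.00)(57.50) + (1210.00)(11.00) = 132335.00 in³
x̄ = 73685.00 / 3280.00 = 22.46 in
ȳ = 132335.00 / 3280.00 = 40.35 in

x̄ = 22.46 in, ȳ = 40.35 in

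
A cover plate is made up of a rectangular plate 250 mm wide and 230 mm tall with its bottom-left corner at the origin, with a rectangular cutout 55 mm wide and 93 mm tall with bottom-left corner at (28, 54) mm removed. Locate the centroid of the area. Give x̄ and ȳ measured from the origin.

plate: A = 250 × 230 = 57500.00, centroid at (125.00, 115.00).
hole: A = −(55 × 93) = -5115.00, centroid at (55.50, 100.50).
ΣA = 52385.00 mm², ΣAx̄ = 6903617.50 mm³, ΣAȳ = 6098442.50 mm³.
x̄ = 6903617.50/52385.00 = 131.79 mm; ȳ = 6098442.50/52385.00 = 116.42 mm.

x̄ = 131.79 mm, ȳ = 116.42 mm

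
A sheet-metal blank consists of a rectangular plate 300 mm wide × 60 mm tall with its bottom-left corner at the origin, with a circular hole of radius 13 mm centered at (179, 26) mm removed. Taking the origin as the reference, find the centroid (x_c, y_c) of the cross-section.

x_c = 149.12 mm, y_c = 30.12 mm

Part | A | x̄ᵢ | ȳᵢ | A·x̄ᵢ | A·ȳᵢ
plate | 18000.00 | 150.00 | 30.00 | 2700000.00 | 540000.00
hole | -530.93 | 179.00 | 26.00 | -95036.32 | -13804.16
Σ | 17469.07 |  |  | 2604963.68 | 526195.84
x_c = 2604963.68 / 17469.07 = 149.12 mm
y_c = 526195.84 / 17469.07 = 30.12 mm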